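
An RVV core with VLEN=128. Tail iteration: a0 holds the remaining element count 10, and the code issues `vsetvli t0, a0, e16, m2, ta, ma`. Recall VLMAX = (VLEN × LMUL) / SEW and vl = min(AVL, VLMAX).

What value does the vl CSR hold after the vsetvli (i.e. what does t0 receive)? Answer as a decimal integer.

lanes per group: 128·2/16 = 16
vl = min(AVL, VLMAX) = min(10, 16) = 10

vl = 10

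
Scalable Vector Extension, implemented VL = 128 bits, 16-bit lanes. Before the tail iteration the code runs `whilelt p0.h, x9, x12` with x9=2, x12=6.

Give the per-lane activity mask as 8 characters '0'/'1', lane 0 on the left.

predicate = 11110000

128-bit reg / 16-bit elem → 8 lanes
active while 2+j < 6, i.e. j ∈ [0,4) capped at 8 ⇒ 4
bits (lane 0 leftmost): 11110000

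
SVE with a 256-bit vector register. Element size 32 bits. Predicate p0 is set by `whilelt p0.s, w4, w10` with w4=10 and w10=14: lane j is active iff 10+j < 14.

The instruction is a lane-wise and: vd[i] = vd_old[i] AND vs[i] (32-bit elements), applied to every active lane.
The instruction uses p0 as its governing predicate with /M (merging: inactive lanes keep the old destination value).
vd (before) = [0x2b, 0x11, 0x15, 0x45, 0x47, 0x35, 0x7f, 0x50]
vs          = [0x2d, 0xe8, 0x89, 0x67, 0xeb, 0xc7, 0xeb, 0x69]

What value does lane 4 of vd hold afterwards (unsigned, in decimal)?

register lanes = 256/32 = 8
whilelt: lane j active iff 10+j < 14 → j < 4 → 4 active
vd[0] and(0x2b,0x2d) -> 0x29
vd[1] and(0x11,0xe8) -> 0x00
vd[2] and(0x15,0x89) -> 0x01
vd[3] and(0x45,0x67) -> 0x45
vd[4] tail/keep -> 0x47
vd[5] tail/keep -> 0x35
vd[6] tail/keep -> 0x7f
vd[7] tail/keep -> 0x50

vd[4] = 71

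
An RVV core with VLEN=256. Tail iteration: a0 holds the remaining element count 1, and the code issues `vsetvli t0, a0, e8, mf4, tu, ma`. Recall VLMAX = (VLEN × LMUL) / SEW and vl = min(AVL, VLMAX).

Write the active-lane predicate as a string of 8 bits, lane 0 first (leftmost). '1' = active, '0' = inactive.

VLMAX = VLEN×LMUL/SEW = 256×1/4/8 = 8
vl = min(AVL, VLMAX) = min(1, 8) = 1
bits (lane 0 leftmost): 10000000

predicate = 10000000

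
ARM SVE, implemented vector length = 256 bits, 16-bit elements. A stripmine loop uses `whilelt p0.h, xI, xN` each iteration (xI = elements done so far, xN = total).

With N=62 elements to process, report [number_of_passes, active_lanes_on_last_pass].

register lanes = 256/16 = 16
iterations = ceil(62/16) = 4; final-pass vl = 14

[iterations, last_vl] = [4, 14]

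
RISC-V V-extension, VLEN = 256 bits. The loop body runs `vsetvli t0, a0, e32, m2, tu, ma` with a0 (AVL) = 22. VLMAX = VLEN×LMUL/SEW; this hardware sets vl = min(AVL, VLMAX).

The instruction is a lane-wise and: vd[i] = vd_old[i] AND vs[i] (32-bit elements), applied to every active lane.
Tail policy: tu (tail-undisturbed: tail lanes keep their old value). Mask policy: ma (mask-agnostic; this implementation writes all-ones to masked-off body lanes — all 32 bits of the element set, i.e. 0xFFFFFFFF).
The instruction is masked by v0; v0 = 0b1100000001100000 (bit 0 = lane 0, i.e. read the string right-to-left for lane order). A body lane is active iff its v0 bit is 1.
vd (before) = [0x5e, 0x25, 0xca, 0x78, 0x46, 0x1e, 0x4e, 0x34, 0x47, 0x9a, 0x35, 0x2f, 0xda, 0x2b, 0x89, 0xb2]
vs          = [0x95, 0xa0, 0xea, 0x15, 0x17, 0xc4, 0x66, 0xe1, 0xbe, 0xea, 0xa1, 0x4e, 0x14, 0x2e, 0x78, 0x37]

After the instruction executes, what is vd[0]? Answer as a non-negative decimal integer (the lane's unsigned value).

vd[0] = 4294967295

VLMAX = VLEN×LMUL/SEW = 256×2/32 = 16
vl = min(AVL, VLMAX) = min(22, 16) = 16
vd[0] mask-off/ones -> 0xffffffff
vd[1] mask-off/ones -> 0xffffffff
vd[2] mask-off/ones -> 0xffffffff
vd[3] mask-off/ones -> 0xffffffff
vd[4] mask-off/ones -> 0xffffffff
vd[5] and(0x1e,0xc4) -> 0x04
vd[6] and(0x4e,0x66) -> 0x46
vd[7] mask-off/ones -> 0xffffffff
vd[8] mask-off/ones -> 0xffffffff
vd[9] mask-off/ones -> 0xffffffff
vd[10] mask-off/ones -> 0xffffffff
vd[11] mask-off/ones -> 0xffffffff
vd[12] mask-off/ones -> 0xffffffff
vd[13] mask-off/ones -> 0xffffffff
vd[14] and(0x89,0x78) -> 0x08
vd[15] and(0xb2,0x37) -> 0x32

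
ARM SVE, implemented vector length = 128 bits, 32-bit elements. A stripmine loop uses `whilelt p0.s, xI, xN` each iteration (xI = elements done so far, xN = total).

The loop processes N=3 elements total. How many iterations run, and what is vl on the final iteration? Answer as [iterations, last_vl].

register lanes = 128/32 = 4
3 elements at 4/iter → 1 passes, remainder 3 on the last

[iterations, last_vl] = [1, 3]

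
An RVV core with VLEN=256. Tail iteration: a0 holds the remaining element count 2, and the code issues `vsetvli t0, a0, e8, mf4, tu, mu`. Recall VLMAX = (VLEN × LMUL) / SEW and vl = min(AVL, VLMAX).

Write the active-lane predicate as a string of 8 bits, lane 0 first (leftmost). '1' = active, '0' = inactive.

predicate = 11000000

VLMAX = (256 × 1/4) / 8 = 8 lanes
vl ← min(2, 8) = 2
bits (lane 0 leftmost): 11000000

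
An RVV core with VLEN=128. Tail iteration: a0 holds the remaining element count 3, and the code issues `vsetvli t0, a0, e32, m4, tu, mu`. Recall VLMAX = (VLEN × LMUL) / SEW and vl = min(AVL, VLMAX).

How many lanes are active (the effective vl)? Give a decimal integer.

vl = 3

VLMAX = (128 × 4) / 32 = 16 lanes
AVL=3 ≤ VLMAX=16, so vl = 3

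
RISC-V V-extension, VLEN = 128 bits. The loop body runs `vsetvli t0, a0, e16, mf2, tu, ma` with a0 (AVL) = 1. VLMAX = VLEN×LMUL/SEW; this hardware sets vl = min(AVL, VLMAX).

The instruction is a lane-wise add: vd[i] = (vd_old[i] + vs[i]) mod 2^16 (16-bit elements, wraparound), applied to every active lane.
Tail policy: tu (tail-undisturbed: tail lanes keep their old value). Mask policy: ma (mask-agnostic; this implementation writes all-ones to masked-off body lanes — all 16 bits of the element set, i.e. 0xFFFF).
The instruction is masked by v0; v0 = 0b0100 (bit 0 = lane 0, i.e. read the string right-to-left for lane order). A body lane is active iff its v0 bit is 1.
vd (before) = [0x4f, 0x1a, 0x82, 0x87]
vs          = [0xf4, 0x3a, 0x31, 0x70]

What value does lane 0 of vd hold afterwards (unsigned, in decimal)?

VLMAX = (128 × 1/2) / 16 = 4 lanes
AVL=1 ≤ VLMAX=4, so vl = 1
[0] mask-off/ones = 0xffff
[1] tail/keep = 0x1a
[2] tail/keep = 0x82
[3] tail/keep = 0x87

vd[0] = 65535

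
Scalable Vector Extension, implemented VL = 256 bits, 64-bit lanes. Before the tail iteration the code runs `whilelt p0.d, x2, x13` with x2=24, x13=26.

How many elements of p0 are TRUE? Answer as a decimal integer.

register lanes = 256/64 = 4
p0[j] = (24+j < 26); true for j=0..1 → 2 lanes set

vl = 2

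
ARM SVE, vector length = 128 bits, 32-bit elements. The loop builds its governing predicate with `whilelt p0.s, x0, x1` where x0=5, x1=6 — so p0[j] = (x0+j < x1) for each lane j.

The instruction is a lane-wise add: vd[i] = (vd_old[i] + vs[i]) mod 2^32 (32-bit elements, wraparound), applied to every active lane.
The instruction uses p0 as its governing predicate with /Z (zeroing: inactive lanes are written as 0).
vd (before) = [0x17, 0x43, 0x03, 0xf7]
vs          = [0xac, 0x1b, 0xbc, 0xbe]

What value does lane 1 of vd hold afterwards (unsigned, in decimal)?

vd[1] = 0

lane count: 128 div 32 = 4
whilelt: lane j active iff 5+j < 6 → j < 1 → 1 active
  i=0: add(0x17,0xac) → 195
  i=1: tail/zero → 0
  i=2: tail/zero → 0
  i=3: tail/zero → 0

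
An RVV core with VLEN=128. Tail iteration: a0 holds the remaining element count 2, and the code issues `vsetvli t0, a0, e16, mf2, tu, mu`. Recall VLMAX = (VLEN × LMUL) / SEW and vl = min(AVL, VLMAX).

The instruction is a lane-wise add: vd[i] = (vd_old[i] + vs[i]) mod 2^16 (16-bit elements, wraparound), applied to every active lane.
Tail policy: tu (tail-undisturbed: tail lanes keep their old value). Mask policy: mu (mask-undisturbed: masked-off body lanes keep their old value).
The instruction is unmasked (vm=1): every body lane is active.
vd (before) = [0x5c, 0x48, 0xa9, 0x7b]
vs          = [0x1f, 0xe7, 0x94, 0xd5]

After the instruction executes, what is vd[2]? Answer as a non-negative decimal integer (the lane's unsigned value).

VLMAX = VLEN×LMUL/SEW = 128×1/2/16 = 4
AVL=2 ≤ VLMAX=4, so vl = 2
[0] add(0x5c,0x1f) = 0x7b
[1] add(0x48,0xe7) = 0x12f
[2] tail/keep = 0xa9
[3] tail/keep = 0x7b

vd[2] = 169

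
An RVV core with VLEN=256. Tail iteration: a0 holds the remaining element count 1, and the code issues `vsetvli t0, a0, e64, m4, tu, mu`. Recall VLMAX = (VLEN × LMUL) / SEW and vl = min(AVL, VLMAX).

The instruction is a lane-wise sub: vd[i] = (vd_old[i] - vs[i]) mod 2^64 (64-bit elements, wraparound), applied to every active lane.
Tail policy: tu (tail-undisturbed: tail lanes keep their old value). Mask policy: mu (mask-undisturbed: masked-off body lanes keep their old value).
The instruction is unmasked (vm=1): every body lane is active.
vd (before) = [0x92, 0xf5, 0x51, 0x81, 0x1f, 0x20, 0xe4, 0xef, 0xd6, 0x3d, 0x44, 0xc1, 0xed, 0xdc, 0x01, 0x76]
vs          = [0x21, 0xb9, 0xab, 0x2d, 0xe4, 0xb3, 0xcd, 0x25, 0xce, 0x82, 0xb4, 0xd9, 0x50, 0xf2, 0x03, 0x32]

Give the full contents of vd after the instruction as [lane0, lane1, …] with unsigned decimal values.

VLMAX = (256 × 4) / 64 = 16 lanes
vl ← min(1, 16) = 1
vd[0] sub(0x92,0x21) -> 0x71
vd[1] tail/keep -> 0xf5
vd[2] tail/keep -> 0x51
vd[3] tail/keep -> 0x81
vd[4] tail/keep -> 0x1f
vd[5] tail/keep -> 0x20
vd[6] tail/keep -> 0xe4
vd[7] tail/keep -> 0xef
vd[8] tail/keep -> 0xd6
vd[9] tail/keep -> 0x3d
vd[10] tail/keep -> 0x44
vd[11] tail/keep -> 0xc1
vd[12] tail/keep -> 0xed
vd[13] tail/keep -> 0xdc
vd[14] tail/keep -> 0x01
vd[15] tail/keep -> 0x76

vd = [113, 245, 81, 129, 31, 32, 228, 239, 214, 61, 68, 193, 237, 220, 1, 118]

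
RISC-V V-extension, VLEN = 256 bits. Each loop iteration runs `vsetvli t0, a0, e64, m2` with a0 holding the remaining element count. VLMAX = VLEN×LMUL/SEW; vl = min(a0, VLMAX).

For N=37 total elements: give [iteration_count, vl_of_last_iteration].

[iterations, last_vl] = [5, 5]

VLMAX = (256 × 2) / 64 = 8 lanes
N=37: ⌈37/8⌉ = 5 iters; last vl = 37 − 4×8 = 5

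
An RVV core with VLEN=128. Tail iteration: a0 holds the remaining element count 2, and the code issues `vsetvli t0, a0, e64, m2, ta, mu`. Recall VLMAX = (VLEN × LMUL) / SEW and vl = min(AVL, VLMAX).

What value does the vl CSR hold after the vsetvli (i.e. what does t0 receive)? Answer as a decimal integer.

VLMAX = VLEN×LMUL/SEW = 128×2/64 = 4
vl ← min(2, 4) = 2

vl = 2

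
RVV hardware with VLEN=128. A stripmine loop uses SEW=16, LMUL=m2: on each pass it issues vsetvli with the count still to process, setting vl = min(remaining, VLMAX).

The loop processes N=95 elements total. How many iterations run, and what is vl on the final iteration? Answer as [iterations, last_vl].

[iterations, last_vl] = [6, 15]

VLMAX = VLEN×LMUL/SEW = 128×2/16 = 16
iterations = ceil(95/16) = 6; final-pass vl = 15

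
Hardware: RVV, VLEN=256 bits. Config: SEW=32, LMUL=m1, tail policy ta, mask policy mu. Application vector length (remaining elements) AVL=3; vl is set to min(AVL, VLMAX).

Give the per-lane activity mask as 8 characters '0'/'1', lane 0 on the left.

VLMAX = (256 × 1) / 32 = 8 lanes
vl = min(AVL, VLMAX) = min(3, 8) = 3
bits (lane 0 leftmost): 11100000

predicate = 11100000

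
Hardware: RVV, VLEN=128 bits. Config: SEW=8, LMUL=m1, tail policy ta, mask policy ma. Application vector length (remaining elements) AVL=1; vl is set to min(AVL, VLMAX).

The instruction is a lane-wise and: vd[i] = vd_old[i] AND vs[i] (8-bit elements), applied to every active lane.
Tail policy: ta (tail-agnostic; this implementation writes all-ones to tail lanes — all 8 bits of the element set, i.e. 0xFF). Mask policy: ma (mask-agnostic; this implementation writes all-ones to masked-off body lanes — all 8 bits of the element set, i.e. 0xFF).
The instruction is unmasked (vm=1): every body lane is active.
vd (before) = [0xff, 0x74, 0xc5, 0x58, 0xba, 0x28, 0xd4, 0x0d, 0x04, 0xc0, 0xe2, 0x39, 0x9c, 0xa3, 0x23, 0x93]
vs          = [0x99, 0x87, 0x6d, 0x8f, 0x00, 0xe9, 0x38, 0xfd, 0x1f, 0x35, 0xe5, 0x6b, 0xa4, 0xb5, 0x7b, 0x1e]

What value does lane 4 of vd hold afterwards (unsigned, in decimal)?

VLMAX = (128 × 1) / 8 = 16 lanes
vl = min(AVL, VLMAX) = min(1, 16) = 1
vd[0] and(0xff,0x99) -> 0x99
vd[1] tail/ones -> 0xff
vd[2] tail/ones -> 0xff
vd[3] tail/ones -> 0xff
vd[4] tail/ones -> 0xff
vd[5] tail/ones -> 0xff
vd[6] tail/ones -> 0xff
vd[7] tail/ones -> 0xff
vd[8] tail/ones -> 0xff
vd[9] tail/ones -> 0xff
vd[10] tail/ones -> 0xff
vd[11] tail/ones -> 0xff
vd[12] tail/ones -> 0xff
vd[13] tail/ones -> 0xff
vd[14] tail/ones -> 0xff
vd[15] tail/ones -> 0xff

vd[4] = 255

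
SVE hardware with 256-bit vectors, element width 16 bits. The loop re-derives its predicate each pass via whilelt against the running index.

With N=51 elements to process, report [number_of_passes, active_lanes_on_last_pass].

register lanes = 256/16 = 16
iterations = ceil(51/16) = 4; final-pass vl = 3

[iterations, last_vl] = [4, 3]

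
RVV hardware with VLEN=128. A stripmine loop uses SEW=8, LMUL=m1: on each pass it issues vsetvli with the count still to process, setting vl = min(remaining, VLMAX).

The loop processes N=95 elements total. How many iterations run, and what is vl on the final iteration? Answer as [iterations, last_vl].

[iterations, last_vl] = [6, 15]

VLMAX = (128 × 1) / 8 = 16 lanes
N=95: ⌈95/16⌉ = 6 iters; last vl = 95 − 5×16 = 15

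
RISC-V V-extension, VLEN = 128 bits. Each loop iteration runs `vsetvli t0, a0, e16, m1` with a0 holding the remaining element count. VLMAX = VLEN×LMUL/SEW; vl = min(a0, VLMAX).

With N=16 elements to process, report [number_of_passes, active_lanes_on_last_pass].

VLMAX = (128 × 1) / 16 = 8 lanes
16 elements at 8/iter → 2 passes, remainder 8 on the last

[iterations, last_vl] = [2, 8]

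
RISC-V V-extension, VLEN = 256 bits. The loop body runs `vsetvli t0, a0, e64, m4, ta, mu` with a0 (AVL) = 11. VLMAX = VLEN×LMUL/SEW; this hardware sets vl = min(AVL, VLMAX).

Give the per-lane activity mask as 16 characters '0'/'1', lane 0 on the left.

predicate = 1111111111100000

lanes per group: 256·4/64 = 16
AVL=11 ≤ VLMAX=16, so vl = 11
bits (lane 0 leftmost): 1111111111100000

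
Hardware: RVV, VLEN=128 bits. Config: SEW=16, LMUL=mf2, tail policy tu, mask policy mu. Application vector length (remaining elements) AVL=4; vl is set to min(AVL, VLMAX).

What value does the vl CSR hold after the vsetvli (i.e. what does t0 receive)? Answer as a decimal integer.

VLMAX = (128 × 1/2) / 16 = 4 lanes
vl ← min(4, 4) = 4

vl = 4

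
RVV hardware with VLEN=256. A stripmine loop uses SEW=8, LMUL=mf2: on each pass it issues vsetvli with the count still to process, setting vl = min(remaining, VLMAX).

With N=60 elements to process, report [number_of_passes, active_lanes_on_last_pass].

[iterations, last_vl] = [4, 12]

lanes per group: 256·1/2/8 = 16
iterations = ceil(60/16) = 4; final-pass vl = 12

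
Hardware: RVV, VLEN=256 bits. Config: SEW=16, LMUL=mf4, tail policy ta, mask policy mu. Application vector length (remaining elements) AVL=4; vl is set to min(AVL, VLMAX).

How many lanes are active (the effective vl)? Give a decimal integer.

VLMAX = VLEN×LMUL/SEW = 256×1/4/16 = 4
vl = min(AVL, VLMAX) = min(4, 4) = 4

vl = 4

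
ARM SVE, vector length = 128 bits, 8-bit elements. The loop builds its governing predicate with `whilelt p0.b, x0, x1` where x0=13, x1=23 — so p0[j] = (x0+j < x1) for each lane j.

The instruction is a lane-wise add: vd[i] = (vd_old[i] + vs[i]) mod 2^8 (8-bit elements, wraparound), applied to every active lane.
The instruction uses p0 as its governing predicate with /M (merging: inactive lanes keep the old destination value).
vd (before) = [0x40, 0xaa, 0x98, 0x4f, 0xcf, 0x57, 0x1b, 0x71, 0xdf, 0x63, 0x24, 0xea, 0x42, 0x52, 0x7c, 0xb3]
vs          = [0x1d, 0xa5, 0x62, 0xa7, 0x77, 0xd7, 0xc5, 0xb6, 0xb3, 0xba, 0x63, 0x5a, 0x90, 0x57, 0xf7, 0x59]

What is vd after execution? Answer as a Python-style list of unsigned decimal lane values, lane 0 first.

vd = [93, 79, 250, 246, 70, 46, 224, 39, 146, 29, 36, 234, 66, 82, 124, 179]

register lanes = 128/8 = 16
whilelt: lane j active iff 13+j < 23 → j < 10 → 10 active
vd[0] add(0x40,0x1d) -> 0x5d
vd[1] add(0xaa,0xa5) -> 0x4f
vd[2] add(0x98,0x62) -> 0xfa
vd[3] add(0x4f,0xa7) -> 0xf6
vd[4] add(0xcf,0x77) -> 0x46
vd[5] add(0x57,0xd7) -> 0x2e
vd[6] add(0x1b,0xc5) -> 0xe0
vd[7] add(0x71,0xb6) -> 0x27
vd[8] add(0xdf,0xb3) -> 0x92
vd[9] add(0x63,0xba) -> 0x1d
vd[10] tail/keep -> 0x24
vd[11] tail/keep -> 0xea
vd[12] tail/keep -> 0x42
vd[13] tail/keep -> 0x52
vd[14] tail/keep -> 0x7c
vd[15] tail/keep -> 0xb3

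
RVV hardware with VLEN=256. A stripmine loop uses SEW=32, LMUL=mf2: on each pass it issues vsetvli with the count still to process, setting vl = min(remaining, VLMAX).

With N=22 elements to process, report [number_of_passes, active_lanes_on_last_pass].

lanes per group: 256·1/2/32 = 4
N=22: ⌈22/4⌉ = 6 iters; last vl = 22 − 5×4 = 2

[iterations, last_vl] = [6, 2]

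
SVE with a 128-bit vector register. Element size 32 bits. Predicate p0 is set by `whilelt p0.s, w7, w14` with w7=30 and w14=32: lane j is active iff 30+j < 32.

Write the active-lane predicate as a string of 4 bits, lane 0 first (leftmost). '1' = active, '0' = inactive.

128-bit reg / 32-bit elem → 4 lanes
whilelt: lane j active iff 30+j < 32 → j < 2 → 2 active
bits (lane 0 leftmost): 1100

predicate = 1100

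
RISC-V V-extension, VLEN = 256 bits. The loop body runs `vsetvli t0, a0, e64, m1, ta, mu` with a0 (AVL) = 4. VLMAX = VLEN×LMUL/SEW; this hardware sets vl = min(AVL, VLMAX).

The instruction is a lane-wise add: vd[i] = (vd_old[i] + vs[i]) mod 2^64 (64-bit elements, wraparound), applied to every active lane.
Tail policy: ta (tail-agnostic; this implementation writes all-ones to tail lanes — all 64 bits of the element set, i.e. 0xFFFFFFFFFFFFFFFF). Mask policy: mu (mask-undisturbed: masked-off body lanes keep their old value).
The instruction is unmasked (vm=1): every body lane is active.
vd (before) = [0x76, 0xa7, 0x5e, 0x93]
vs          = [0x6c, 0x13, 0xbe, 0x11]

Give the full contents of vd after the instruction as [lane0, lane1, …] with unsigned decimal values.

vd = [226, 186, 284, 164]

VLMAX = (256 × 1) / 64 = 4 lanes
vl = min(AVL, VLMAX) = min(4, 4) = 4
  i=0: add(0x76,0x6c) → 226
  i=1: add(0xa7,0x13) → 186
  i=2: add(0x5e,0xbe) → 284
  i=3: add(0x93,0x11) → 164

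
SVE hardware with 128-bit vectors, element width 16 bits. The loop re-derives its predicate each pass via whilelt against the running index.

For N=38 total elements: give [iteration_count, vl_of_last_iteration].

[iterations, last_vl] = [5, 6]

128-bit reg / 16-bit elem → 8 lanes
38 elements at 8/iter → 5 passes, remainder 6 on the last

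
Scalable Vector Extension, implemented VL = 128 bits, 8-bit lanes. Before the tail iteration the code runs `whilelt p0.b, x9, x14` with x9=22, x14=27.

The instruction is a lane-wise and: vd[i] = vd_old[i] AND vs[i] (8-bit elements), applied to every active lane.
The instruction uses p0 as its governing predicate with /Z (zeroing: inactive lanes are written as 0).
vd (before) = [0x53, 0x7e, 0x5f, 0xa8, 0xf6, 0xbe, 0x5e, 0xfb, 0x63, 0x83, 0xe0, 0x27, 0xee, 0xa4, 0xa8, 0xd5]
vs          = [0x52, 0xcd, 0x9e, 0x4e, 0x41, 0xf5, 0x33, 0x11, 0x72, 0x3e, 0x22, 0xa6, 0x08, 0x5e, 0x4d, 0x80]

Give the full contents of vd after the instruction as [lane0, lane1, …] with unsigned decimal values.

vd = [82, 76, 30, 8, 64, 0, 0, 0, 0, 0, 0, 0, 0, 0, 0, 0]

128-bit reg / 8-bit elem → 16 lanes
active while 22+j < 27, i.e. j ∈ [0,5) capped at 16 ⇒ 5
[0] and(0x53,0x52) = 0x52
[1] and(0x7e,0xcd) = 0x4c
[2] and(0x5f,0x9e) = 0x1e
[3] and(0xa8,0x4e) = 0x08
[4] and(0xf6,0x41) = 0x40
[5] tail/zero = 0x00
[6] tail/zero = 0x00
[7] tail/zero = 0x00
[8] tail/zero = 0x00
[9] tail/zero = 0x00
[10] tail/zero = 0x00
[11] tail/zero = 0x00
[12] tail/zero = 0x00
[13] tail/zero = 0x00
[14] tail/zero = 0x00
[15] tail/zero = 0x00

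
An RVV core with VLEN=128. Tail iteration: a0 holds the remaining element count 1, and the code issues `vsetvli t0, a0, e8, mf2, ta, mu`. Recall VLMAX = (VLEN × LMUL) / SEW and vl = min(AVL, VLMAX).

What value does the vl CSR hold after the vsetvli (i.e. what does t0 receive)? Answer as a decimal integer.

lanes per group: 128·1/2/8 = 8
vl ← min(1, 8) = 1

vl = 1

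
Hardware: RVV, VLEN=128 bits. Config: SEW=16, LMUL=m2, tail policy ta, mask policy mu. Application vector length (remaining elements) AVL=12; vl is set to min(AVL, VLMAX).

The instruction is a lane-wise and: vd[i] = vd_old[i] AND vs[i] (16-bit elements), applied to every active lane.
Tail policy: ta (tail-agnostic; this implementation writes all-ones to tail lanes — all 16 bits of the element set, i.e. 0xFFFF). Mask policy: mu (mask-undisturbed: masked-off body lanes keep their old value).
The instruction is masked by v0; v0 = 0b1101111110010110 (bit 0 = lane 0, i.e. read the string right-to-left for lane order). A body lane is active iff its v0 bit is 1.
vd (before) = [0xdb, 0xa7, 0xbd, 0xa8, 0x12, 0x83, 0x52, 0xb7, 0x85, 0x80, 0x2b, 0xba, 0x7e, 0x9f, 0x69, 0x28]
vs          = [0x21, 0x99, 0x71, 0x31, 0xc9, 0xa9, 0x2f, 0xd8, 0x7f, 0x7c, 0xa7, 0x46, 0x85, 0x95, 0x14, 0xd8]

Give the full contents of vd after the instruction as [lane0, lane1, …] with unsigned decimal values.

vd = [219, 129, 49, 168, 0, 131, 82, 144, 5, 0, 35, 2, 65535, 65535, 65535, 65535]

VLMAX = VLEN×LMUL/SEW = 128×2/16 = 16
AVL=12 ≤ VLMAX=16, so vl = 12
lane  0: mask-off/keep ⇒ 0xdb
lane  1: and(0xa7,0x99) ⇒ 0x81
lane  2: and(0xbd,0x71) ⇒ 0x31
lane  3: mask-off/keep ⇒ 0xa8
lane  4: and(0x12,0xc9) ⇒ 0x00
lane  5: mask-off/keep ⇒ 0x83
lane  6: mask-off/keep ⇒ 0x52
lane  7: and(0xb7,0xd8) ⇒ 0x90
lane  8: and(0x85,0x7f) ⇒ 0x05
lane  9: and(0x80,0x7c) ⇒ 0x00
lane 10: and(0x2b,0xa7) ⇒ 0x23
lane 11: and(0xba,0x46) ⇒ 0x02
lane 12: tail/ones ⇒ 0xffff
lane 13: tail/ones ⇒ 0xffff
lane 14: tail/ones ⇒ 0xffff
lane 15: tail/ones ⇒ 0xffff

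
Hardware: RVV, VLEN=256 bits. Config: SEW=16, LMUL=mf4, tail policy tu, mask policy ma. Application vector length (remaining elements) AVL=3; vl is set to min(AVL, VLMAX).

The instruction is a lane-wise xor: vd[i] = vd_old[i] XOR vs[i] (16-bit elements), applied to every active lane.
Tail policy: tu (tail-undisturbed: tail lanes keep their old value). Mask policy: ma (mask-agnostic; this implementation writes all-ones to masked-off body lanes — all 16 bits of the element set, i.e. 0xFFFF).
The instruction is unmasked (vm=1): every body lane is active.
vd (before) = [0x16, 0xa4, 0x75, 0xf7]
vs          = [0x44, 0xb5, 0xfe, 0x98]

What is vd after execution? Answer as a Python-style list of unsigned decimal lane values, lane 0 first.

VLMAX = (256 × 1/4) / 16 = 4 lanes
AVL=3 ≤ VLMAX=4, so vl = 3
lane  0: xor(0x16,0x44) ⇒ 0x52
lane  1: xor(0xa4,0xb5) ⇒ 0x11
lane  2: xor(0x75,0xfe) ⇒ 0x8b
lane  3: tail/keep ⇒ 0xf7

vd = [82, 17, 139, 247]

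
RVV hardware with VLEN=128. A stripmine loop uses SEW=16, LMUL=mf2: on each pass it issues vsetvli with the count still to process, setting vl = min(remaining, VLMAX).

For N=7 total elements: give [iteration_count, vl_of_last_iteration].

VLMAX = VLEN×LMUL/SEW = 128×1/2/16 = 4
7 elements at 4/iter → 2 passes, remainder 3 on the last

[iterations, last_vl] = [2, 3]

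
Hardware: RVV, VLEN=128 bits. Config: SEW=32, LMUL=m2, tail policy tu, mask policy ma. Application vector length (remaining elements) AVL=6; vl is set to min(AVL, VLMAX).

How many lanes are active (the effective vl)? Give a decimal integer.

vl = 6

VLMAX = VLEN×LMUL/SEW = 128×2/32 = 8
vl ← min(6, 8) = 6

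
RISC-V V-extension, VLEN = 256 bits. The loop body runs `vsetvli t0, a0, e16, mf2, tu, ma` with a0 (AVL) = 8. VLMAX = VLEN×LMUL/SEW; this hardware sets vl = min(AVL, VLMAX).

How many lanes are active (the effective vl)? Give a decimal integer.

vl = 8

VLMAX = (256 × 1/2) / 16 = 8 lanes
vl ← min(8, 8) = 8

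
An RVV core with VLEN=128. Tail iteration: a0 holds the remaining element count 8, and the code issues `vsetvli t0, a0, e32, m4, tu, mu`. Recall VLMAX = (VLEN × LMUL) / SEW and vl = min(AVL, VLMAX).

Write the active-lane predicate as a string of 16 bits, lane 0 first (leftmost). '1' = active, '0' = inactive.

VLMAX = VLEN×LMUL/SEW = 128×4/32 = 16
vl ← min(8, 16) = 8
bits (lane 0 leftmost): 1111111100000000

predicate = 1111111100000000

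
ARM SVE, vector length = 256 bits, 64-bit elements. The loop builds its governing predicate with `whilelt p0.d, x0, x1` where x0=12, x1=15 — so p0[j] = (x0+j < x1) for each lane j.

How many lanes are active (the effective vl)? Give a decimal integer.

vl = 3

256-bit reg / 64-bit elem → 4 lanes
whilelt: lane j active iff 12+j < 15 → j < 3 → 3 active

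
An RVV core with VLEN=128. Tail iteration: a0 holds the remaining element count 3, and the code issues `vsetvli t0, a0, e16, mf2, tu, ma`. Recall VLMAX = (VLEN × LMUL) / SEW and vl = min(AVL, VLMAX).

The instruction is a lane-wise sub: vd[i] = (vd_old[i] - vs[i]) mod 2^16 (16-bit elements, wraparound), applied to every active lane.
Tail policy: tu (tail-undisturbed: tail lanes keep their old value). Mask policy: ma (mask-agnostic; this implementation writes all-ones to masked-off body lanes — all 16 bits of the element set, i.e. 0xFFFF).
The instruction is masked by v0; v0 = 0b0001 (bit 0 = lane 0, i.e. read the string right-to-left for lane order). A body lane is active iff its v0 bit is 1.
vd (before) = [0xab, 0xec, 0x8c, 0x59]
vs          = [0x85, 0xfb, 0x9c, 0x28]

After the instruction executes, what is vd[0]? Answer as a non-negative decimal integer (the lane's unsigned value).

vd[0] = 38

VLMAX = VLEN×LMUL/SEW = 128×1/2/16 = 4
vl = min(AVL, VLMAX) = min(3, 4) = 3
vd[0] sub(0xab,0x85) -> 0x26
vd[1] mask-off/ones -> 0xffff
vd[2] mask-off/ones -> 0xffff
vd[3] tail/keep -> 0x59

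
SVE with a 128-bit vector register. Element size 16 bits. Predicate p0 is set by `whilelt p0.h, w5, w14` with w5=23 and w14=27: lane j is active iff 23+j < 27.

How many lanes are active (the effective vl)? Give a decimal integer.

lane count: 128 div 16 = 8
p0[j] = (23+j < 27); true for j=0..3 → 4 lanes set

vl = 4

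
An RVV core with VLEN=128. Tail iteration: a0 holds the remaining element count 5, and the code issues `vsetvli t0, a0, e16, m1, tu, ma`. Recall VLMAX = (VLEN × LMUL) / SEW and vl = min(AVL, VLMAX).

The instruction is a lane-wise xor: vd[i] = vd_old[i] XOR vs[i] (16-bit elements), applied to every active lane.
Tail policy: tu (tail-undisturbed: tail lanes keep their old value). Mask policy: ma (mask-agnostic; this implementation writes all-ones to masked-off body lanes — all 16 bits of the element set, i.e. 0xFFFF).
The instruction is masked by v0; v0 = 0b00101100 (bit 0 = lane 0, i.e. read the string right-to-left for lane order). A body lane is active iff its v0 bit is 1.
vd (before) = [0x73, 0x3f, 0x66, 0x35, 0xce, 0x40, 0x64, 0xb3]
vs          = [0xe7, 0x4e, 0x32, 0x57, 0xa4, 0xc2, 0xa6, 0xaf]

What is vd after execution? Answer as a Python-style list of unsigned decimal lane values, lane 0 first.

vd = [65535, 65535, 84, 98, 65535, 64, 100, 179]

VLMAX = (128 × 1) / 16 = 8 lanes
AVL=5 ≤ VLMAX=8, so vl = 5
vd[0] mask-off/ones -> 0xffff
vd[1] mask-off/ones -> 0xffff
vd[2] xor(0x66,0x32) -> 0x54
vd[3] xor(0x35,0x57) -> 0x62
vd[4] mask-off/ones -> 0xffff
vd[5] tail/keep -> 0x40
vd[6] tail/keep -> 0x64
vd[7] tail/keep -> 0xb3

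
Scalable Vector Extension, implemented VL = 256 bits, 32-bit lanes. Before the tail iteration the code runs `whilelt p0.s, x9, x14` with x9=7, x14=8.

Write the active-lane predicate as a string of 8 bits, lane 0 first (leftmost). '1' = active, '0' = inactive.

lane count: 256 div 32 = 8
whilelt: lane j active iff 7+j < 8 → j < 1 → 1 active
bits (lane 0 leftmost): 10000000

predicate = 10000000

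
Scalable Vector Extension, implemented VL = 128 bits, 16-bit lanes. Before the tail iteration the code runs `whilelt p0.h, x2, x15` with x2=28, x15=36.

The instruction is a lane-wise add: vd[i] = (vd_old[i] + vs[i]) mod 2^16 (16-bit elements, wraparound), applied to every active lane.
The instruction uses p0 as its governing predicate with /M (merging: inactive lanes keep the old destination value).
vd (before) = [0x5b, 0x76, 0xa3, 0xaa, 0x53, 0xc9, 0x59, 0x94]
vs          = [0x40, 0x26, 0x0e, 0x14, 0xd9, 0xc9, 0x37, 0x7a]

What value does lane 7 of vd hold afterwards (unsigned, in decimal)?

vd[7] = 270

register lanes = 128/16 = 8
active while 28+j < 36, i.e. j ∈ [0,8) capped at 8 ⇒ 8
lane  0: add(0x5b,0x40) ⇒ 0x9b
lane  1: add(0x76,0x26) ⇒ 0x9c
lane  2: add(0xa3,0x0e) ⇒ 0xb1
lane  3: add(0xaa,0x14) ⇒ 0xbe
lane  4: add(0x53,0xd9) ⇒ 0x12c
lane  5: add(0xc9,0xc9) ⇒ 0x192
lane  6: add(0x59,0x37) ⇒ 0x90
lane  7: add(0x94,0x7a) ⇒ 0x10e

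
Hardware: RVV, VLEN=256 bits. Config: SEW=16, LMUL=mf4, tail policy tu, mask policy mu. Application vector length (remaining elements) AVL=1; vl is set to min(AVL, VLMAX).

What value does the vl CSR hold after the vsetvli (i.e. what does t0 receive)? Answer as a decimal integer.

vl = 1

VLMAX = VLEN×LMUL/SEW = 256×1/4/16 = 4
vl = min(AVL, VLMAX) = min(1, 4) = 1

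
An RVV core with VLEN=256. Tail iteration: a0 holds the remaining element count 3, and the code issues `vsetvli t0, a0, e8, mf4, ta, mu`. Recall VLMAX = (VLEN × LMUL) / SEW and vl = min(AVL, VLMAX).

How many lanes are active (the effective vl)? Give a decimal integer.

vl = 3

VLMAX = VLEN×LMUL/SEW = 256×1/4/8 = 8
vl = min(AVL, VLMAX) = min(3, 8) = 3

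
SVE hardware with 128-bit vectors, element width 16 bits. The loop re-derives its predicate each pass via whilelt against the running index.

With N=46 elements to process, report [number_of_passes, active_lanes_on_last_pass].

register lanes = 128/16 = 8
46 elements at 8/iter → 6 passes, remainder 6 on the last

[iterations, last_vl] = [6, 6]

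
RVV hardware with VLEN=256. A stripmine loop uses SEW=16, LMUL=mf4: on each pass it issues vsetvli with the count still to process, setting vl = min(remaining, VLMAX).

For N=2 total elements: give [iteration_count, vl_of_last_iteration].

VLMAX = VLEN×LMUL/SEW = 256×1/4/16 = 4
N=2: ⌈2/4⌉ = 1 iters; last vl = 2 − 0×4 = 2

[iterations, last_vl] = [1, 2]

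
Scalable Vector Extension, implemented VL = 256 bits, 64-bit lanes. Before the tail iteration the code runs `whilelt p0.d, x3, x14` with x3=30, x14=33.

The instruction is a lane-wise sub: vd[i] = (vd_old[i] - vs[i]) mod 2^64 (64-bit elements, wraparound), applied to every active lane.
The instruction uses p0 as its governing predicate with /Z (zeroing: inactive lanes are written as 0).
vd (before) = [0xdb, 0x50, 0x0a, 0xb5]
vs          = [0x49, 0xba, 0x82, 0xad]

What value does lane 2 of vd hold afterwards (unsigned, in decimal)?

256-bit reg / 64-bit elem → 4 lanes
active while 30+j < 33, i.e. j ∈ [0,3) capped at 4 ⇒ 3
lane  0: sub(0xdb,0x49) ⇒ 0x92
lane  1: sub(0x50,0xba) ⇒ 0xffffffffffffff96
lane  2: sub(0x0a,0x82) ⇒ 0xffffffffffffff88
lane  3: tail/zero ⇒ 0x00

vd[2] = 18446744073709551496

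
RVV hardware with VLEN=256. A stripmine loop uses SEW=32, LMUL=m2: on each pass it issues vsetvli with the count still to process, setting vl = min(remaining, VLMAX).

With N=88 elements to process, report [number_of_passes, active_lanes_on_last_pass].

VLMAX = (256 × 2) / 32 = 16 lanes
88 elements at 16/iter → 6 passes, remainder 8 on the last

[iterations, last_vl] = [6, 8]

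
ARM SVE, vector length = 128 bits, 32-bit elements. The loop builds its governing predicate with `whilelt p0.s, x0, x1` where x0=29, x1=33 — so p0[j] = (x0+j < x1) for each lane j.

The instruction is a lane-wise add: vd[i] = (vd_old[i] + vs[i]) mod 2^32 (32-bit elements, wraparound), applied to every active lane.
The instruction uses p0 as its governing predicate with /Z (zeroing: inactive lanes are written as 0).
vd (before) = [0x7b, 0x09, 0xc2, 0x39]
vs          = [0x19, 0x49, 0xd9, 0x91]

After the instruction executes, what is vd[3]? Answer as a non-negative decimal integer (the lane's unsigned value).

vd[3] = 202

register lanes = 128/32 = 4
p0[j] = (29+j < 33); true for j=0..3 → 4 lanes set
lane  0: add(0x7b,0x19) ⇒ 0x94
lane  1: add(0x09,0x49) ⇒ 0x52
lane  2: add(0xc2,0xd9) ⇒ 0x19b
lane  3: add(0x39,0x91) ⇒ 0xca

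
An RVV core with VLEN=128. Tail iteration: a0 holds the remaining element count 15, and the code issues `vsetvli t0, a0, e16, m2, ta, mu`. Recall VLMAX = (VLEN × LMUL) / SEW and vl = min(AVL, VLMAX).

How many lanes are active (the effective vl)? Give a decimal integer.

vl = 15

VLMAX = VLEN×LMUL/SEW = 128×2/16 = 16
AVL=15 ≤ VLMAX=16, so vl = 15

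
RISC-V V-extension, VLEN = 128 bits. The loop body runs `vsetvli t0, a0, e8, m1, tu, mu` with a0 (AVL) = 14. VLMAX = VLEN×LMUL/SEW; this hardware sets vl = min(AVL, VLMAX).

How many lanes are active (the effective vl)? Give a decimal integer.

vl = 14

VLMAX = (128 × 1) / 8 = 16 lanes
vl = min(AVL, VLMAX) = min(14, 16) = 14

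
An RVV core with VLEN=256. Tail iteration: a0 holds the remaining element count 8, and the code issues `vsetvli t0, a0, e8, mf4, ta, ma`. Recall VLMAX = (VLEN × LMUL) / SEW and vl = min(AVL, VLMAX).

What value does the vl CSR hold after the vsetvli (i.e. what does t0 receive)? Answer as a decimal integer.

VLMAX = (256 × 1/4) / 8 = 8 lanes
vl ← min(8, 8) = 8

vl = 8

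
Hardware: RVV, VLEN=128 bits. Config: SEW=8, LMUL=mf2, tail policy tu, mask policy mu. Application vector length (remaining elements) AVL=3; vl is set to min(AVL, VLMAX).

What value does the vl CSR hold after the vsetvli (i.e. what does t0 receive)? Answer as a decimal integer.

vl = 3

lanes per group: 128·1/2/8 = 8
vl = min(AVL, VLMAX) = min(3, 8) = 3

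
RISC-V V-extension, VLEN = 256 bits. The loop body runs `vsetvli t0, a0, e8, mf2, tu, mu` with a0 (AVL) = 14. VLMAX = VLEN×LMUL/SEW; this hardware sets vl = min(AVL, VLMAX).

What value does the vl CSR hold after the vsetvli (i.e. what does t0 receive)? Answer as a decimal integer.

vl = 14

VLMAX = (256 × 1/2) / 8 = 16 lanes
vl = min(AVL, VLMAX) = min(14, 16) = 14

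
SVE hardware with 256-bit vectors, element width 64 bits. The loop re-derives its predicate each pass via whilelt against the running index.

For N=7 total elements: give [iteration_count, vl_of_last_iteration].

[iterations, last_vl] = [2, 3]

256-bit reg / 64-bit elem → 4 lanes
7 elements at 4/iter → 2 passes, remainder 3 on the last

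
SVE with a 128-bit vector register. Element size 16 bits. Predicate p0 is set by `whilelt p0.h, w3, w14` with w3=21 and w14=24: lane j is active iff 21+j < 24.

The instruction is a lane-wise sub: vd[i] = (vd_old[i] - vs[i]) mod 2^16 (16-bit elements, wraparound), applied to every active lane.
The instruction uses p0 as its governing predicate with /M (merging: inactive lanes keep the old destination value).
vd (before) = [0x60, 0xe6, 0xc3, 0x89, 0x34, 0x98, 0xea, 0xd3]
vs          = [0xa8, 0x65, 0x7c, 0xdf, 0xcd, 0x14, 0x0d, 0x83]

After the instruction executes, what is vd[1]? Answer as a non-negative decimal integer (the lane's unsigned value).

vd[1] = 129

register lanes = 128/16 = 8
whilelt: lane j active iff 21+j < 24 → j < 3 → 3 active
[0] sub(0x60,0xa8) = 0xffb8
[1] sub(0xe6,0x65) = 0x81
[2] sub(0xc3,0x7c) = 0x47
[3] tail/keep = 0x89
[4] tail/keep = 0x34
[5] tail/keep = 0x98
[6] tail/keep = 0xea
[7] tail/keep = 0xd3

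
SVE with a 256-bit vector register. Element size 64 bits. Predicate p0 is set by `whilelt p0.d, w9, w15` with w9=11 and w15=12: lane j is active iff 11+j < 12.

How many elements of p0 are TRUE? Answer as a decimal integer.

lane count: 256 div 64 = 4
whilelt: lane j active iff 11+j < 12 → j < 1 → 1 active

vl = 1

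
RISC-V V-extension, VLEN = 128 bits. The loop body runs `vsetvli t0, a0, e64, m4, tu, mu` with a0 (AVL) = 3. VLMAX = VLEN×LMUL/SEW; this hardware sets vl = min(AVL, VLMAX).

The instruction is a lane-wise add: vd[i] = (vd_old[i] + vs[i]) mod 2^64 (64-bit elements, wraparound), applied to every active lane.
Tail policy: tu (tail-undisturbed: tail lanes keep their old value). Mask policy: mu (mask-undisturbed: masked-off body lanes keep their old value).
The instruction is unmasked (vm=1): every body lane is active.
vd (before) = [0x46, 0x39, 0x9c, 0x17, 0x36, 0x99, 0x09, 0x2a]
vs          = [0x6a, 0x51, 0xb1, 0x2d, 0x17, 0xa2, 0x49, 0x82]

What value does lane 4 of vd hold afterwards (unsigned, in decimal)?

vd[4] = 54

VLMAX = (128 × 4) / 64 = 8 lanes
vl = min(AVL, VLMAX) = min(3, 8) = 3
lane  0: add(0x46,0x6a) ⇒ 0xb0
lane  1: add(0x39,0x51) ⇒ 0x8a
lane  2: add(0x9c,0xb1) ⇒ 0x14d
lane  3: tail/keep ⇒ 0x17
lane  4: tail/keep ⇒ 0x36
lane  5: tail/keep ⇒ 0x99
lane  6: tail/keep ⇒ 0x09
lane  7: tail/keep ⇒ 0x2a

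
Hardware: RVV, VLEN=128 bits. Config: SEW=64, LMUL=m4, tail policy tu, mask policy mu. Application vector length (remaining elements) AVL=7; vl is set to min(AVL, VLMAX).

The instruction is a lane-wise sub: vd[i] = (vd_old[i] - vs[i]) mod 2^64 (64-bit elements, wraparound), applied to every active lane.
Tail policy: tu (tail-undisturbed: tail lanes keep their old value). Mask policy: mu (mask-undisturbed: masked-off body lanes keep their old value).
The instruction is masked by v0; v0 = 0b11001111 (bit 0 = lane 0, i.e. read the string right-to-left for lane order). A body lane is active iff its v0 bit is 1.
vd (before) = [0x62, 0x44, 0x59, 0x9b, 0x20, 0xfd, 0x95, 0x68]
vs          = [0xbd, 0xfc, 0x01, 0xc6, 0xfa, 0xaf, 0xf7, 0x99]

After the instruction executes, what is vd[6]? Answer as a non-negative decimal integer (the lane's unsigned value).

vd[6] = 18446744073709551518

VLMAX = VLEN×LMUL/SEW = 128×4/64 = 8
vl = min(AVL, VLMAX) = min(7, 8) = 7
  i=0: sub(0x62,0xbd) → 18446744073709551525
  i=1: sub(0x44,0xfc) → 18446744073709551432
  i=2: sub(0x59,0x01) → 88
  i=3: sub(0x9b,0xc6) → 18446744073709551573
  i=4: mask-off/keep → 32
  i=5: mask-off/keep → 253
  i=6: sub(0x95,0xf7) → 18446744073709551518
  i=7: tail/keep → 104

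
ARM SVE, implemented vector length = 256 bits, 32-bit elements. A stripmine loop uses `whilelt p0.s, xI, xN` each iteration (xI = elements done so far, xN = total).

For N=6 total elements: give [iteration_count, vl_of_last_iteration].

[iterations, last_vl] = [1, 6]

lane count: 256 div 32 = 8
N=6: ⌈6/8⌉ = 1 iters; last vl = 6 − 0×8 = 6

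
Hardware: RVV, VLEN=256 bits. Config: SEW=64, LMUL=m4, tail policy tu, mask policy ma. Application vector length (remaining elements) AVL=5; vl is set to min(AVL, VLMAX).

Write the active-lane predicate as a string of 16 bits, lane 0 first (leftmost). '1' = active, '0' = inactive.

predicate = 1111100000000000

VLMAX = VLEN×LMUL/SEW = 256×4/64 = 16
AVL=5 ≤ VLMAX=16, so vl = 5
bits (lane 0 leftmost): 1111100000000000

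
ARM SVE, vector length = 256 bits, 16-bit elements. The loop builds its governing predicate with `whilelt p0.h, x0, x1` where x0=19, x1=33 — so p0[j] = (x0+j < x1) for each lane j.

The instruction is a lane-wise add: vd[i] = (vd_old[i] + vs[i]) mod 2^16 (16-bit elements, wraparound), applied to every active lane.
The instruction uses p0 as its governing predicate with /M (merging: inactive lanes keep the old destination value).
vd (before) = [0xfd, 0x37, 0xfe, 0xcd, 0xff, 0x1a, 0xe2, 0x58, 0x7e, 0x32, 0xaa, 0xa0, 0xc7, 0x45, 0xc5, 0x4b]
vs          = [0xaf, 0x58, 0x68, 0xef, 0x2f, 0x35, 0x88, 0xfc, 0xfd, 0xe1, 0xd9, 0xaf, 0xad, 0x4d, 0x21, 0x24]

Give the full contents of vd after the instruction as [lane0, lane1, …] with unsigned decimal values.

vd = [428, 143, 358, 444, 302, 79, 362, 340, 379, 275, 387, 335, 372, 146, 197, 75]

register lanes = 256/16 = 16
active while 19+j < 33, i.e. j ∈ [0,14) capped at 16 ⇒ 14
[0] add(0xfd,0xaf) = 0x1ac
[1] add(0x37,0x58) = 0x8f
[2] add(0xfe,0x68) = 0x166
[3] add(0xcd,0xef) = 0x1bc
[4] add(0xff,0x2f) = 0x12e
[5] add(0x1a,0x35) = 0x4f
[6] add(0xe2,0x88) = 0x16a
[7] add(0x58,0xfc) = 0x154
[8] add(0x7e,0xfd) = 0x17b
[9] add(0x32,0xe1) = 0x113
[10] add(0xaa,0xd9) = 0x183
[11] add(0xa0,0xaf) = 0x14f
[12] add(0xc7,0xad) = 0x174
[13] add(0x45,0x4d) = 0x92
[14] tail/keep = 0xc5
[15] tail/keep = 0x4b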